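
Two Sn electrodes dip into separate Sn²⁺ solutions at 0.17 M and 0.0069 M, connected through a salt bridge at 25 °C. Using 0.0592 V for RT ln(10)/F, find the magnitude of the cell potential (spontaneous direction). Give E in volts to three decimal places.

For a concentration cell E°cell = 0. The 0.17 M side is the cathode (reduction is favoured where [Sn²⁺] is higher).
With n = 2, E = −(0.0592/2) log([Sn²⁺]ₐₙ/[Sn²⁺]꜀ₐₜ) = −(0.0592/2) log(0.0069/0.17) = −(0.0592/2)(-1.392) = +0.041 V.

+0.041 V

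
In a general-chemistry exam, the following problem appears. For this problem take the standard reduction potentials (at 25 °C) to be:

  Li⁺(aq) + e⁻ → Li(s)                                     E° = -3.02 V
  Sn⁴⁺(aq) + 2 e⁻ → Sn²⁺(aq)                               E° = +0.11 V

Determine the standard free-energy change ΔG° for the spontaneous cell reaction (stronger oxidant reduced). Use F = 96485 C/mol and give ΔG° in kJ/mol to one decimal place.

-604.0 kJ/mol

Sn⁴⁺/Sn²⁺ (E° = +0.11 V) is the cathode; Li⁺/Li (E° = -3.02 V) is the anode, so E°cell = +3.13 V.
Balancing electrons gives n = 2 (lcm of 2 and 1).
ΔG° = −nFE° = −(2)(96485)(+3.13) = -603,996 J = -604.0 kJ/mol.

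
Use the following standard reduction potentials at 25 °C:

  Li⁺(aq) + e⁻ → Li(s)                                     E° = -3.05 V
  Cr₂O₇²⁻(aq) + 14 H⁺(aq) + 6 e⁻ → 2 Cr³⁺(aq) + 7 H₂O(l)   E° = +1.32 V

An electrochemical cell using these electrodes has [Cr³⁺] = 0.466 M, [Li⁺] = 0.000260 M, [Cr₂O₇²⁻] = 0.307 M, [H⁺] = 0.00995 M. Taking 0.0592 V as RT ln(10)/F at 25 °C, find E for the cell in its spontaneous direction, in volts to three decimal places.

Cr₂O₇²⁻/Cr³⁺ is the cathode (higher E°), Li⁺/Li the anode: E°cell = +1.32 − (-3.05) = +4.37 V, n = 6.
Overall: Cr₂O₇²⁻(aq) + 14 H⁺(aq) + 6 Li(s) → 2 Cr³⁺(aq) + 7 H₂O(l) + 6 Li⁺(aq)
Q = [Cr³⁺]^2·[Li⁺]^6 / ([Cr₂O₇²⁻]·[H⁺]^14); log Q = 6.370.
E = E° − (0.0592/n) log Q = +4.37 − (0.0592/6)(6.370) = +4.307 V.

+4.307 V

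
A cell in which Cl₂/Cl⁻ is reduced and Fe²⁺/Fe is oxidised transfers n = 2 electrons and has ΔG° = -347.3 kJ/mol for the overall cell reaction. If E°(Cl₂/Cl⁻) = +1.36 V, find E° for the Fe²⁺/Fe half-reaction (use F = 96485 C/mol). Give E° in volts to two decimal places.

E°cell = −ΔG°/(nF) = −(-347.3×10³)/((2)(96485)) = +1.800 V.
Since Cl₂/Cl⁻ is the cathode and Fe²⁺/Fe the anode, E°cell = E°(Cl₂/Cl⁻) − E°(Fe²⁺/Fe).
So E°(Fe²⁺/Fe) = E°(Cl₂/Cl⁻) − E°cell = (+1.36) − (+1.800) = -0.44 V.

-0.44 V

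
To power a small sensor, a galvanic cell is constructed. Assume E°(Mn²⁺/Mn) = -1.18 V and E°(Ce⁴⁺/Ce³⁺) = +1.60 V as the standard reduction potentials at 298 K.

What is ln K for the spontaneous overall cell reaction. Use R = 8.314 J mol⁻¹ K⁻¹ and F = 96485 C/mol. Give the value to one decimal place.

Cathode: Ce⁴⁺/Ce³⁺; anode: Mn²⁺/Mn. E°cell = (+1.60) − (-1.18) = +2.78 V, with n = 2.
ΔG° = −nFE° = −RT ln K, so ln K = nFE°/(RT) = (2)(96485)(+2.78) / ((8.314)(298)) = 216.525.

216.5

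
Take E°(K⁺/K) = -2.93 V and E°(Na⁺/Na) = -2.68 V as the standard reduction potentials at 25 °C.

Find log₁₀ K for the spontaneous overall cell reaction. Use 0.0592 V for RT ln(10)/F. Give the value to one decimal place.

4.2

Cathode: Na⁺/Na; anode: K⁺/K. E°cell = +0.25 V, n = 1.
log K = nE°cell / 0.0592 = (1)(+0.25) / 0.0592 = 4.2.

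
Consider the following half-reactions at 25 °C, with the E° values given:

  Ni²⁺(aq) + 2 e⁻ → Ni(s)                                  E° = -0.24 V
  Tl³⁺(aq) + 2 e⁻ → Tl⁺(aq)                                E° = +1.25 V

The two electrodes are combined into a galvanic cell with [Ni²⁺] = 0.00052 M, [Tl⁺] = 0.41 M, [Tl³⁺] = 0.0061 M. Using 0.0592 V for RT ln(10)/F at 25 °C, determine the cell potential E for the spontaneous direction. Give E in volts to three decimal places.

Tl³⁺/Tl⁺ is the cathode (higher E°), Ni²⁺/Ni the anode: E°cell = +1.25 − (-0.24) = +1.49 V, n = 2.
Overall: Tl³⁺(aq) + Ni(s) → Tl⁺(aq) + Ni²⁺(aq)
Q = [Tl⁺]·[Ni²⁺] / ([Tl³⁺]); log Q = -1.457.
E = E° − (0.0592/n) log Q = +1.49 − (0.0592/2)(-1.457) = +1.533 V.

+1.533 V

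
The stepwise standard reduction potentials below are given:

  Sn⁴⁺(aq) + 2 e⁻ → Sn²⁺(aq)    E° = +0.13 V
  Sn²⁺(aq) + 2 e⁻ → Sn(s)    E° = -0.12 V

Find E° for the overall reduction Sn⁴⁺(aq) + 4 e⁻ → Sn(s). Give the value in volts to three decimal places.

+0.005 V

Standard free energies of sequential steps add: ΔG°₃ = ΔG°₁ + ΔG°₂, so n₃E°₃ = n₁E°₁ + n₂E°₂.
E°₃ = (2×+0.13 + 2×-0.12) / 4 = (+0.020) / 4 = +0.005 V.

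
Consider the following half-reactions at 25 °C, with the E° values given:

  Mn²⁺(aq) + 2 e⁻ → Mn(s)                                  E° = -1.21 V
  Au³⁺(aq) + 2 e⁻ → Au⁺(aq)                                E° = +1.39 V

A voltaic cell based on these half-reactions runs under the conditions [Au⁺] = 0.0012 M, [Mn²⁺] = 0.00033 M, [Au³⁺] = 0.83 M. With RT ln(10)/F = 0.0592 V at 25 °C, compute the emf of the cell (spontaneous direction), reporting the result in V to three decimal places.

+2.787 V

Au³⁺/Au⁺ is the cathode (higher E°), Mn²⁺/Mn the anode: E°cell = +1.39 − (-1.21) = +2.60 V, n = 2.
Overall: Au³⁺(aq) + Mn(s) → Au⁺(aq) + Mn²⁺(aq)
Q = [Au⁺]·[Mn²⁺] / ([Au³⁺]); log Q = -6.321.
E = E° − (0.0592/n) log Q = +2.60 − (0.0592/2)(-6.321) = +2.787 V.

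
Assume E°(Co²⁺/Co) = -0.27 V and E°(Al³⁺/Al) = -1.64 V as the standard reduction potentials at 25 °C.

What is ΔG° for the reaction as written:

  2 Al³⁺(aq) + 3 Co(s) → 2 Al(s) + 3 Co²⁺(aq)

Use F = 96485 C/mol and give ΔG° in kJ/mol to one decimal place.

As written, Al³⁺/Al is reduced (cathode) and Co²⁺/Co is oxidised (anode), so E°cell = (-1.64) − (-0.27) = -1.37 V.
Balancing electrons gives n = 6.
ΔG° = −nFE° = −(6)(96485)(-1.37) = 793,107 J = +793.1 kJ/mol.

+793.1 kJ/mol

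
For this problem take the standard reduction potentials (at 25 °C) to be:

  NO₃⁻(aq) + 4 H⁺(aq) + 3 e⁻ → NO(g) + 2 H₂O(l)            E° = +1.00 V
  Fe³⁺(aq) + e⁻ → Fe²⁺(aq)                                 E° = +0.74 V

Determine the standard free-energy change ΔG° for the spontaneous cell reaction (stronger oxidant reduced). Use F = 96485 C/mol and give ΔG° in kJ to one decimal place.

-75.3 kJ

NO₃⁻/NO (E° = +1.00 V) is the cathode; Fe³⁺/Fe²⁺ (E° = +0.74 V) is the anode, so E°cell = +0.26 V.
Balancing electrons gives n = 3 (lcm of 3 and 1).
ΔG° = −nFE° = −(3)(96485)(+0.26) = -75,258 J = -75.3 kJ.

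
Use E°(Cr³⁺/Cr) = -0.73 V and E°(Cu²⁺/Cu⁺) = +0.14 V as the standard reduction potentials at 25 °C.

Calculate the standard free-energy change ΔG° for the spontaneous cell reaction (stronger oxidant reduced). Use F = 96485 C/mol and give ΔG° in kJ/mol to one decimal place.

Cu²⁺/Cu⁺ (E° = +0.14 V) is the cathode; Cr³⁺/Cr (E° = -0.73 V) is the anode, so E°cell = +0.87 V.
Balancing electrons gives n = 3 (lcm of 1 and 3).
ΔG° = −nFE° = −(3)(96485)(+0.87) = -251,826 J = -251.8 kJ/mol.

-251.8 kJ/mol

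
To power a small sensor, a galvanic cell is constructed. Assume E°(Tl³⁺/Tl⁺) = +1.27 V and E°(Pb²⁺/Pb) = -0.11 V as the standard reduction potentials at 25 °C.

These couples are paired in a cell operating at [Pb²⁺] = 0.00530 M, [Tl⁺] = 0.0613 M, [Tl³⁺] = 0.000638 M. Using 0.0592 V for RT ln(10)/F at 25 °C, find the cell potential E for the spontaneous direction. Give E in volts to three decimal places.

+1.389 V

Tl³⁺/Tl⁺ is the cathode (higher E°), Pb²⁺/Pb the anode: E°cell = +1.27 − (-0.11) = +1.38 V, n = 2.
Overall: Tl³⁺(aq) + Pb(s) → Tl⁺(aq) + Pb²⁺(aq)
Q = [Tl⁺]·[Pb²⁺] / ([Tl³⁺]); log Q = -0.293.
E = E° − (0.0592/n) log Q = +1.38 − (0.0592/2)(-0.293) = +1.389 V.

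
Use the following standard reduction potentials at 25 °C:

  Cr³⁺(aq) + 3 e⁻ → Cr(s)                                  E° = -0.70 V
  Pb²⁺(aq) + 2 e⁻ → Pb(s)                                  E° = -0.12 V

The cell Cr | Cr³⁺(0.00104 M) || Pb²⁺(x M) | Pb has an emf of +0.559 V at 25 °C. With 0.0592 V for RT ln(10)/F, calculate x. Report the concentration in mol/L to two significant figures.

Pb²⁺/Pb is the cathode, Cr³⁺/Cr the anode: E°cell = +0.58 V, n = 6.
Overall reaction: 3 Pb²⁺(aq) + 2 Cr(s) → 3 Pb(s) + 2 Cr³⁺(aq); Q = [Cr³⁺]^2/[Pb²⁺]^3.
From E = E° − (0.0592/n) log Q: log Q = (E° − E)·n/0.0592 = (+0.58 − (+0.559))·6/0.0592 = 2.1284.
So 3·log[Pb²⁺] = 2·log(0.00104) − log Q = -5.9659 − (2.1284) = -8.0943; log[Pb²⁺] = -8.0943 / 3 = -2.6981; [Pb²⁺] = 10^(-2.6981) ≈ 0.0020 M.

0.0020 M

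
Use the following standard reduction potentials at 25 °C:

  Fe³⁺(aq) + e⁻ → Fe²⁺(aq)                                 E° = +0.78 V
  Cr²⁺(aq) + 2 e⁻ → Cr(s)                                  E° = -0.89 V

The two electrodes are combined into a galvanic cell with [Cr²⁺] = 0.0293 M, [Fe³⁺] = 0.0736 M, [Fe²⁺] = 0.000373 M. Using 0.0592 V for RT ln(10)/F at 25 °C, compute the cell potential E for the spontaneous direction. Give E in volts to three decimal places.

Fe³⁺/Fe²⁺ is the cathode (higher E°), Cr²⁺/Cr the anode: E°cell = +0.78 − (-0.89) = +1.67 V, n = 2.
Overall: 2 Fe³⁺(aq) + Cr(s) → 2 Fe²⁺(aq) + Cr²⁺(aq)
Q = [Fe²⁺]^2·[Cr²⁺] / ([Fe³⁺]^2); log Q = -6.123.
E = E° − (0.0592/n) log Q = +1.67 − (0.0592/2)(-6.123) = +1.851 V.

+1.851 V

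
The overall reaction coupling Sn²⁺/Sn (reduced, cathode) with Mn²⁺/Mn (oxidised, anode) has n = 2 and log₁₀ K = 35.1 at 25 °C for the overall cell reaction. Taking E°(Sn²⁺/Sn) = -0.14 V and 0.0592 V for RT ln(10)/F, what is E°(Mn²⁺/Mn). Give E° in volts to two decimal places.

-1.18 V

E°cell = (0.0592/n)·log K = (0.0592/2)(35.1) = +1.039 V.
Since Sn²⁺/Sn is the cathode and Mn²⁺/Mn the anode, E°cell = E°(Sn²⁺/Sn) − E°(Mn²⁺/Mn).
So E°(Mn²⁺/Mn) = E°(Sn²⁺/Sn) − E°cell = (-0.14) − (+1.039) = -1.18 V.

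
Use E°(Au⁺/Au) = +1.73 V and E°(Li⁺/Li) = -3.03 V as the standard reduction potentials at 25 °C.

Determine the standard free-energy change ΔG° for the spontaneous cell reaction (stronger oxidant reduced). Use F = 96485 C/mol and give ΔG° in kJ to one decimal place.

-459.3 kJ

Au⁺/Au (E° = +1.73 V) is the cathode; Li⁺/Li (E° = -3.03 V) is the anode, so E°cell = +4.76 V.
Balancing electrons gives n = 1 (lcm of 1 and 1).
ΔG° = −nFE° = −(1)(96485)(+4.76) = -459,269 J = -459.3 kJ.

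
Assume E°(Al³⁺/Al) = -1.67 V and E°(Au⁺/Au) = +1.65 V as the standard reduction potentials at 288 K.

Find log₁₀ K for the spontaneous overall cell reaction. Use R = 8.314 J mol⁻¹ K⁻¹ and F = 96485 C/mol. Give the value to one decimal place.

Cathode: Au⁺/Au; anode: Al³⁺/Al. E°cell = (+1.65) − (-1.67) = +3.32 V, with n = 3.
ΔG° = −nFE° = −RT ln K, so ln K = nFE°/(RT) = (3)(96485)(+3.32) / ((8.314)(288)) = 401.344.
log₁₀ K = 401.344 / ln 10 = 174.3.

174.3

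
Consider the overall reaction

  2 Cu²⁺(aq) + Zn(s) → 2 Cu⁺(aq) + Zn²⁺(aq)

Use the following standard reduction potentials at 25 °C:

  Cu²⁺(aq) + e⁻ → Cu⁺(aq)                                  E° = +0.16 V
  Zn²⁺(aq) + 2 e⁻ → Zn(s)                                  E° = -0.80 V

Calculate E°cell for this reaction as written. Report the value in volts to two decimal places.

The Cu²⁺/Cu⁺ couple has the higher reduction potential, so it is the cathode; Zn²⁺/Zn is oxidised at the anode.
E°cell = E°(cathode) − E°(anode) = (+0.16) − (-0.80) = +0.96 V.

+0.96 V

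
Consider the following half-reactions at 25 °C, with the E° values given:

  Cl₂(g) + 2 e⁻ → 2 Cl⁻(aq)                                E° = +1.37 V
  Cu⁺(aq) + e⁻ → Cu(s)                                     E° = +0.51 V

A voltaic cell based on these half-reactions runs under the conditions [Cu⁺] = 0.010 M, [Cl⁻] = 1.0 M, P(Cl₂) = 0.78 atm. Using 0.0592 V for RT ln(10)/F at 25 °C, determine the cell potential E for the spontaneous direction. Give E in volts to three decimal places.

Cl₂/Cl⁻ is the cathode (higher E°), Cu⁺/Cu the anode: E°cell = +1.37 − (+0.51) = +0.86 V, n = 2.
Overall: Cl₂(g) + 2 Cu(s) → 2 Cl⁻(aq) + 2 Cu⁺(aq)
Q = [Cl⁻]^2·[Cu⁺]^2 / (P(Cl₂)); log Q = -3.892.
E = E° − (0.0592/n) log Q = +0.86 − (0.0592/2)(-3.892) = +0.975 V.

+0.975 V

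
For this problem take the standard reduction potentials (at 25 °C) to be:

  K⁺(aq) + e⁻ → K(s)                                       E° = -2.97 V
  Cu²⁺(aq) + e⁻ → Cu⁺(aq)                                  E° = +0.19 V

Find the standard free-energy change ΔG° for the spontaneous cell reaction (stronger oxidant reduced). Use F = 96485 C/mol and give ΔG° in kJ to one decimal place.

Cu²⁺/Cu⁺ (E° = +0.19 V) is the cathode; K⁺/K (E° = -2.97 V) is the anode, so E°cell = +3.16 V.
Balancing electrons gives n = 1 (lcm of 1 and 1).
ΔG° = −nFE° = −(1)(96485)(+3.16) = -304,893 J = -304.9 kJ.

-304.9 kJ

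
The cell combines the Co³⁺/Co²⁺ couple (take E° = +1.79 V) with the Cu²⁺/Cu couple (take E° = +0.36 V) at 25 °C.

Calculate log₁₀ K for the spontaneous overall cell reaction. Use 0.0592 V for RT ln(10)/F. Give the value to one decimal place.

Cathode: Co³⁺/Co²⁺; anode: Cu²⁺/Cu. E°cell = +1.43 V, n = 2.
log K = nE°cell / 0.0592 = (2)(+1.43) / 0.0592 = 48.3.

48.3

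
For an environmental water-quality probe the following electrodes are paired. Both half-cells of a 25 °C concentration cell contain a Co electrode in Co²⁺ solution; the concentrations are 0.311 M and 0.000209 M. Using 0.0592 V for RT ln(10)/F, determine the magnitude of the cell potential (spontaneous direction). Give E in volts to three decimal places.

For a concentration cell E°cell = 0. The 0.311 M side is the cathode (reduction is favoured where [Co²⁺] is higher).
With n = 2, E = −(0.0592/2) log([Co²⁺]ₐₙ/[Co²⁺]꜀ₐₜ) = −(0.0592/2) log(0.000209/0.311) = −(0.0592/2)(-3.173) = +0.094 V.

+0.094 V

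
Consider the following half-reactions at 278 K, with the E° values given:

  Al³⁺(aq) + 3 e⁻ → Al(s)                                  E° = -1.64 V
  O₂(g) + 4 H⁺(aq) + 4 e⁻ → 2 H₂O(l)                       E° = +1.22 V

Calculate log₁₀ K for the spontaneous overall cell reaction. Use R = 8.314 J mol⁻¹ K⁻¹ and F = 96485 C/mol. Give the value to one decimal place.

Cathode: O₂/H₂O; anode: Al³⁺/Al. E°cell = (+1.22) − (-1.64) = +2.86 V, with n = 12.
ΔG° = −nFE° = −RT ln K, so ln K = nFE°/(RT) = (12)(96485)(+2.86) / ((8.314)(278)) = 1432.690.
log₁₀ K = 1432.690 / ln 10 = 622.2.

622.2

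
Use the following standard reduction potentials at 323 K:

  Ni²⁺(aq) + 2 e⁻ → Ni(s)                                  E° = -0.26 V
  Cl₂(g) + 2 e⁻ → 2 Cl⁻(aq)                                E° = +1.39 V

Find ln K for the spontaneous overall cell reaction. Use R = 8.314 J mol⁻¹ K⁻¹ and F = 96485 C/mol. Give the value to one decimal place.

118.6

Cathode: Cl₂/Cl⁻; anode: Ni²⁺/Ni. E°cell = (+1.39) − (-0.26) = +1.65 V, with n = 2.
ΔG° = −nFE° = −RT ln K, so ln K = nFE°/(RT) = (2)(96485)(+1.65) / ((8.314)(323)) = 118.566.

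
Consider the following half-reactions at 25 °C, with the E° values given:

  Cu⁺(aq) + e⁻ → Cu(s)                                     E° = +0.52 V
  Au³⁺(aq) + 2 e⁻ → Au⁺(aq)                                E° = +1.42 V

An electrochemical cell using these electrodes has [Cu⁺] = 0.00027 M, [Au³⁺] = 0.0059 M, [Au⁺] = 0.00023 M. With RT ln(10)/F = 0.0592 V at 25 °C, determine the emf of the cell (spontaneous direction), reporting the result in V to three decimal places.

Au³⁺/Au⁺ is the cathode (higher E°), Cu⁺/Cu the anode: E°cell = +1.42 − (+0.52) = +0.90 V, n = 2.
Overall: Au³⁺(aq) + 2 Cu(s) → Au⁺(aq) + 2 Cu⁺(aq)
Q = [Au⁺]·[Cu⁺]^2 / ([Au³⁺]); log Q = -8.546.
E = E° − (0.0592/n) log Q = +0.90 − (0.0592/2)(-8.546) = +1.153 V.

+1.153 V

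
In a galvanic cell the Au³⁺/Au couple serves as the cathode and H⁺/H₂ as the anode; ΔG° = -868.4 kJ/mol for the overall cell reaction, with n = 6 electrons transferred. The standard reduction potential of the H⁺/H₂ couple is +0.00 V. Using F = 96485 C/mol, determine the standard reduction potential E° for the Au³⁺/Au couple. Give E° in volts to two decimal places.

+1.50 V

E°cell = −ΔG°/(nF) = −(-868.4×10³)/((6)(96485)) = +1.500 V.
Since Au³⁺/Au is the cathode and H⁺/H₂ the anode, E°cell = E°(Au³⁺/Au) − E°(H⁺/H₂).
So E°(Au³⁺/Au) = E°cell + E°(H⁺/H₂) = +1.500 + (+0.00) = +1.50 V.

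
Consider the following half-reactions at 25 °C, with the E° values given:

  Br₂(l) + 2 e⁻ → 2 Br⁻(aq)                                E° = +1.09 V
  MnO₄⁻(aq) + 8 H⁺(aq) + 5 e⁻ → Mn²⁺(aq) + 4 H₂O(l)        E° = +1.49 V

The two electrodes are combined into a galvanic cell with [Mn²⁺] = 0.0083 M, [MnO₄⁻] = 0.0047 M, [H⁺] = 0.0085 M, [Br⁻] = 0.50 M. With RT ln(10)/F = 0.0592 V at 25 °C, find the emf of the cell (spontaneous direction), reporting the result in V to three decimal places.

MnO₄⁻/Mn²⁺ is the cathode (higher E°), Br₂/Br⁻ the anode: E°cell = +1.49 − (+1.09) = +0.40 V, n = 10.
Overall: 2 MnO₄⁻(aq) + 16 H⁺(aq) + 10 Br⁻(aq) → 2 Mn²⁺(aq) + 8 H₂O(l) + 5 Br₂(l)
Q = [Mn²⁺]^2 / ([MnO₄⁻]^2·[H⁺]^16·[Br⁻]^10); log Q = 36.634.
E = E° − (0.0592/n) log Q = +0.40 − (0.0592/10)(36.634) = +0.183 V.

+0.183 V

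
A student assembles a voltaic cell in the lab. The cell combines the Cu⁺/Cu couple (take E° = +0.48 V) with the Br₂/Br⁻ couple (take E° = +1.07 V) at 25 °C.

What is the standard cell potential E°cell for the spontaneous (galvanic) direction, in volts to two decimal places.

+0.59 V

The Br₂/Br⁻ couple has the higher reduction potential, so it is the cathode; Cu⁺/Cu is oxidised at the anode.
E°cell = E°(cathode) − E°(anode) = (+1.07) − (+0.48) = +0.59 V.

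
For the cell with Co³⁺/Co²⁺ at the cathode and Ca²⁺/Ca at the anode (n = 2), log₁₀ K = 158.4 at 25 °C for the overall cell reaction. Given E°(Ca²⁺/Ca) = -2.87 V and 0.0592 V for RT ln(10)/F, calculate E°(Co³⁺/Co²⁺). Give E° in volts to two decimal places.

E°cell = (0.0592/n)·log K = (0.0592/2)(158.4) = +4.689 V.
Since Co³⁺/Co²⁺ is the cathode and Ca²⁺/Ca the anode, E°cell = E°(Co³⁺/Co²⁺) − E°(Ca²⁺/Ca).
So E°(Co³⁺/Co²⁺) = E°cell + E°(Ca²⁺/Ca) = +4.689 + (-2.87) = +1.82 V.

+1.82 V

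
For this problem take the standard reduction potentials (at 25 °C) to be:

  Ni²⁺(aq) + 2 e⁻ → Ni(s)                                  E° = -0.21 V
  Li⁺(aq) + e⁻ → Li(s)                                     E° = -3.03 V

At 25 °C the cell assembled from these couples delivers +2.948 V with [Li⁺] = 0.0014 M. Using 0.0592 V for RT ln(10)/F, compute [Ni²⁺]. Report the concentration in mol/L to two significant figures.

0.041 M

Ni²⁺/Ni is the cathode, Li⁺/Li the anode: E°cell = +2.82 V, n = 2.
Overall reaction: Ni²⁺(aq) + 2 Li(s) → Ni(s) + 2 Li⁺(aq); Q = [Li⁺]^2/[Ni²⁺]^1.
From E = E° − (0.0592/n) log Q: log Q = (E° − E)·n/0.0592 = (+2.82 − (+2.948))·2/0.0592 = -4.3243.
So 1·log[Ni²⁺] = 2·log(0.0014) − log Q = -5.7077 − (-4.3243) = -1.3834; [Ni²⁺] = 10^(-1.3834) ≈ 0.041 M.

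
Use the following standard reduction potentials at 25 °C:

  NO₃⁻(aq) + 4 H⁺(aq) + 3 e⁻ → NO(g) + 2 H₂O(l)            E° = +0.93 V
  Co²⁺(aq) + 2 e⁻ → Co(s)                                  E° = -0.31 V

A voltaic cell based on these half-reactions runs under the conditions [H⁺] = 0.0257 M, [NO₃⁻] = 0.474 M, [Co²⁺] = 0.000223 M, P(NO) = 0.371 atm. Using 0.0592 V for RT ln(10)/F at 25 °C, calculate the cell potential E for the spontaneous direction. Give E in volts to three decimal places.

NO₃⁻/NO is the cathode (higher E°), Co²⁺/Co the anode: E°cell = +0.93 − (-0.31) = +1.24 V, n = 6.
Overall: 2 NO₃⁻(aq) + 8 H⁺(aq) + 3 Co(s) → 2 NO(g) + 4 H₂O(l) + 3 Co²⁺(aq)
Q = P(NO)^2·[Co²⁺]^3 / ([NO₃⁻]^2·[H⁺]^8); log Q = 1.553.
E = E° − (0.0592/n) log Q = +1.24 − (0.0592/6)(1.553) = +1.225 V.

+1.225 V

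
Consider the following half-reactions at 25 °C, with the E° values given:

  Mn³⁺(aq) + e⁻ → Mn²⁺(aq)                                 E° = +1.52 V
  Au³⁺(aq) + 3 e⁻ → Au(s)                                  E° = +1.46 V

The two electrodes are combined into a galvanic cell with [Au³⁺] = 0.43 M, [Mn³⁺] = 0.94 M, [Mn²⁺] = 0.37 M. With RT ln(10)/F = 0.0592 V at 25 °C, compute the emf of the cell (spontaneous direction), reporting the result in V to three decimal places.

Mn³⁺/Mn²⁺ is the cathode (higher E°), Au³⁺/Au the anode: E°cell = +1.52 − (+1.46) = +0.06 V, n = 3.
Overall: 3 Mn³⁺(aq) + Au(s) → 3 Mn²⁺(aq) + Au³⁺(aq)
Q = [Mn²⁺]^3·[Au³⁺] / ([Mn³⁺]^3); log Q = -1.581.
E = E° − (0.0592/n) log Q = +0.06 − (0.0592/3)(-1.581) = +0.091 V.

+0.091 V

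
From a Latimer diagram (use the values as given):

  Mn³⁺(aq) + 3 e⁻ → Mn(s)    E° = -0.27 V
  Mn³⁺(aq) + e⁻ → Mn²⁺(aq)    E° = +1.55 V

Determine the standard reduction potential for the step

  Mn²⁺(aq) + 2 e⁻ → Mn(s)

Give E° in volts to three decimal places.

-1.180 V

Sequential free energies add, so n₃E°₃ = n₁E°₁ + n₂E°₂.
With n₃ = 3, and the known step contributing 1×(+1.55) V, the unknown satisfies 2·E° = 3×(-0.27) − 1×(+1.55) = -2.360.
E° = -2.360 / 2 = -1.180 V.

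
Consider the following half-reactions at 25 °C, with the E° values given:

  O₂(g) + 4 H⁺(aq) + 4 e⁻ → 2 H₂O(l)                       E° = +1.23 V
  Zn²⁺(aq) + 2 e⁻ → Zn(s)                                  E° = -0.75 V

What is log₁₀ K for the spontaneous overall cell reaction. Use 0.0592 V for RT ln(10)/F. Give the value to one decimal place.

Cathode: O₂/H₂O; anode: Zn²⁺/Zn. E°cell = +1.98 V, n = 4.
log K = nE°cell / 0.0592 = (4)(+1.98) / 0.0592 = 133.8.

133.8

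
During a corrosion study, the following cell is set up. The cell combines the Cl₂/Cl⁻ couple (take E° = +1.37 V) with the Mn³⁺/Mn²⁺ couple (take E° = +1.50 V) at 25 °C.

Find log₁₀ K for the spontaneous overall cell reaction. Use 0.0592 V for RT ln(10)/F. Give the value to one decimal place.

4.4

Cathode: Mn³⁺/Mn²⁺; anode: Cl₂/Cl⁻. E°cell = +0.13 V, n = 2.
log K = nE°cell / 0.0592 = (2)(+0.13) / 0.0592 = 4.4.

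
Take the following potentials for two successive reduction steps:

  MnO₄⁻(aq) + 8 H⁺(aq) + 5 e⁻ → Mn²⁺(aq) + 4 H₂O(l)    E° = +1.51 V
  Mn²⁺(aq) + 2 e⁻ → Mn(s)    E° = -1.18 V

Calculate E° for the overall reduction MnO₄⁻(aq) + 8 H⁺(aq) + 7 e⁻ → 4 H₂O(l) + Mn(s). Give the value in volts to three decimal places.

Standard free energies of sequential steps add: ΔG°₃ = ΔG°₁ + ΔG°₂, so n₃E°₃ = n₁E°₁ + n₂E°₂.
E°₃ = (5×+1.51 + 2×-1.18) / 7 = (+5.190) / 7 = +0.741 V.

+0.741 V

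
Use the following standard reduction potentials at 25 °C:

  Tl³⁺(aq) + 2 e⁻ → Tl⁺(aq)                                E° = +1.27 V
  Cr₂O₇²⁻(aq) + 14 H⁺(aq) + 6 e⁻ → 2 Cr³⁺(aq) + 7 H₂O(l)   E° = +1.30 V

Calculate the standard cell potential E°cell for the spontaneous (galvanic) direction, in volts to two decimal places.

+0.03 V

The Cr₂O₇²⁻/Cr³⁺ couple has the higher reduction potential, so it is the cathode; Tl³⁺/Tl⁺ is oxidised at the anode.
E°cell = E°(cathode) − E°(anode) = (+1.30) − (+1.27) = +0.03 V.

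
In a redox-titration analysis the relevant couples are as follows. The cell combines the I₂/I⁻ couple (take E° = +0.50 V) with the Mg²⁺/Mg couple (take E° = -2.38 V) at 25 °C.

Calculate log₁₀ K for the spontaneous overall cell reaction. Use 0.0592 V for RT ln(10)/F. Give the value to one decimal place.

97.3

Cathode: I₂/I⁻; anode: Mg²⁺/Mg. E°cell = +2.88 V, n = 2.
log K = nE°cell / 0.0592 = (2)(+2.88) / 0.0592 = 97.3.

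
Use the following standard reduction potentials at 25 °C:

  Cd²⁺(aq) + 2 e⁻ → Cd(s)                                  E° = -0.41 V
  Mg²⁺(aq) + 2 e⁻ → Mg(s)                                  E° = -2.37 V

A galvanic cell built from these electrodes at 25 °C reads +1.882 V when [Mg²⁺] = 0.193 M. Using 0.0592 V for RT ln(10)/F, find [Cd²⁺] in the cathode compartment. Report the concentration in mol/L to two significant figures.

0.00045 M

Cd²⁺/Cd is the cathode, Mg²⁺/Mg the anode: E°cell = +1.96 V, n = 2.
Overall reaction: Cd²⁺(aq) + Mg(s) → Cd(s) + Mg²⁺(aq); Q = [Mg²⁺]^1/[Cd²⁺]^1.
From E = E° − (0.0592/n) log Q: log Q = (E° − E)·n/0.0592 = (+1.96 − (+1.882))·2/0.0592 = 2.6351.
So 1·log[Cd²⁺] = 1·log(0.193) − log Q = -0.7144 − (2.6351) = -3.3495; [Cd²⁺] = 10^(-3.3495) ≈ 0.00045 M.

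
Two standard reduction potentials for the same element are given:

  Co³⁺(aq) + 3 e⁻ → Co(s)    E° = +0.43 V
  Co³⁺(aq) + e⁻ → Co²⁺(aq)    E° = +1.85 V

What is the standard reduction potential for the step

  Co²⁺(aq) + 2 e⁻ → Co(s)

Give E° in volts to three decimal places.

Sequential free energies add, so n₃E°₃ = n₁E°₁ + n₂E°₂.
With n₃ = 3, and the known step contributing 1×(+1.85) V, the unknown satisfies 2·E° = 3×(+0.43) − 1×(+1.85) = -0.560.
E° = -0.560 / 2 = -0.280 V.

-0.280 V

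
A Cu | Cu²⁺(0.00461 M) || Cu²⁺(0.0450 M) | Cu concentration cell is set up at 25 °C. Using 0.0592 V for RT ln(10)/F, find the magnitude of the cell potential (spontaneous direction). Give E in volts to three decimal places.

+0.029 V

For a concentration cell E°cell = 0. The 0.0450 M side is the cathode (reduction is favoured where [Cu²⁺] is higher).
With n = 2, E = −(0.0592/2) log([Cu²⁺]ₐₙ/[Cu²⁺]꜀ₐₜ) = −(0.0592/2) log(0.00461/0.045) = −(0.0592/2)(-0.990) = +0.029 V.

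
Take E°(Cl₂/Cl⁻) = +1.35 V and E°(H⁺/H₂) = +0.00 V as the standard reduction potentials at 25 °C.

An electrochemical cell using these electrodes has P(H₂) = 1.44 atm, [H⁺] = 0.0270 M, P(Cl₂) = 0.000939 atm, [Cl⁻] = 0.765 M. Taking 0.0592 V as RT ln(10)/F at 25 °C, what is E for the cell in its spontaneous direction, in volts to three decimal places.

+1.365 V

Cl₂/Cl⁻ is the cathode (higher E°), H⁺/H₂ the anode: E°cell = +1.35 − (+0.00) = +1.35 V, n = 2.
Overall: Cl₂(g) + H₂(g) → 2 Cl⁻(aq) + 2 H⁺(aq)
Q = [Cl⁻]^2·[H⁺]^2 / (P(Cl₂)·P(H₂)); log Q = -0.501.
E = E° − (0.0592/n) log Q = +1.35 − (0.0592/2)(-0.501) = +1.365 V.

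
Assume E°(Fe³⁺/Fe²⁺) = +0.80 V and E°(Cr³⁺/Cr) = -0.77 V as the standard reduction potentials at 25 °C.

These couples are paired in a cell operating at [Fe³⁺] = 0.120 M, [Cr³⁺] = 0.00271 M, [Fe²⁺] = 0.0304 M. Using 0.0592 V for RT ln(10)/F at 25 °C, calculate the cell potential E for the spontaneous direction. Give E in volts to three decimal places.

+1.656 V

Fe³⁺/Fe²⁺ is the cathode (higher E°), Cr³⁺/Cr the anode: E°cell = +0.80 − (-0.77) = +1.57 V, n = 3.
Overall: 3 Fe³⁺(aq) + Cr(s) → 3 Fe²⁺(aq) + Cr³⁺(aq)
Q = [Fe²⁺]^3·[Cr³⁺] / ([Fe³⁺]^3); log Q = -4.356.
E = E° − (0.0592/n) log Q = +1.57 − (0.0592/3)(-4.356) = +1.656 V.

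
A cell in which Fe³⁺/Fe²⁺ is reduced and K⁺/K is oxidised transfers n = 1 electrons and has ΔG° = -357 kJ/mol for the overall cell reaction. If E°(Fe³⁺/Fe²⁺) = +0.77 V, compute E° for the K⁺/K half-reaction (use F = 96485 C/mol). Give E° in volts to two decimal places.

E°cell = −ΔG°/(nF) = −(-357×10³)/((1)(96485)) = +3.700 V.
Since Fe³⁺/Fe²⁺ is the cathode and K⁺/K the anode, E°cell = E°(Fe³⁺/Fe²⁺) − E°(K⁺/K).
So E°(K⁺/K) = E°(Fe³⁺/Fe²⁺) − E°cell = (+0.77) − (+3.700) = -2.93 V.

-2.93 V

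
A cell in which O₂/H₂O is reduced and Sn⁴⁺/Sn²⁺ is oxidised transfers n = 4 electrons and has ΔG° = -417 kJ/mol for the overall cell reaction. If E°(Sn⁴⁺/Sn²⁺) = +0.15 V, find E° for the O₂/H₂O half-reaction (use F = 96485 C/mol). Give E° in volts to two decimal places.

+1.23 V

E°cell = −ΔG°/(nF) = −(-417×10³)/((4)(96485)) = +1.080 V.
Since O₂/H₂O is the cathode and Sn⁴⁺/Sn²⁺ the anode, E°cell = E°(O₂/H₂O) − E°(Sn⁴⁺/Sn²⁺).
So E°(O₂/H₂O) = E°cell + E°(Sn⁴⁺/Sn²⁺) = +1.080 + (+0.15) = +1.23 V.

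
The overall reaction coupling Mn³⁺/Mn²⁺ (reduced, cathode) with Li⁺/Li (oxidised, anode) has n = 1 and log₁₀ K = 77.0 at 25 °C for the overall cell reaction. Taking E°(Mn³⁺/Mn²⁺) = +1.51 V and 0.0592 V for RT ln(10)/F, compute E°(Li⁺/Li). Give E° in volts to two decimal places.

E°cell = (0.0592/n)·log K = (0.0592/1)(77.0) = +4.558 V.
Since Mn³⁺/Mn²⁺ is the cathode and Li⁺/Li the anode, E°cell = E°(Mn³⁺/Mn²⁺) − E°(Li⁺/Li).
So E°(Li⁺/Li) = E°(Mn³⁺/Mn²⁺) − E°cell = (+1.51) − (+4.558) = -3.05 V.

-3.05 V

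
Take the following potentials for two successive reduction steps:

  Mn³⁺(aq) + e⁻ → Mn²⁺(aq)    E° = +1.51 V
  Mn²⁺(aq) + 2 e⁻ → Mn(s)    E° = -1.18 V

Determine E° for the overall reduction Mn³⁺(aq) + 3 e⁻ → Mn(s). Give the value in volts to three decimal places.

Adding the free-energy changes (−nFE°) of the two steps gives −n₃FE°₃ = −n₁FE°₁ − n₂FE°₂.
E°₃ = (1×+1.51 + 2×-1.18) / 3 = (-0.850) / 3 = -0.283 V.

-0.283 V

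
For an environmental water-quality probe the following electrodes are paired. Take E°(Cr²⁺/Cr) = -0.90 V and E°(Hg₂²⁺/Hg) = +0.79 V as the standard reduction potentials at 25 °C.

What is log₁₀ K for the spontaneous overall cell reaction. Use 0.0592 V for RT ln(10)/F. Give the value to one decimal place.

57.1

Cathode: Hg₂²⁺/Hg; anode: Cr²⁺/Cr. E°cell = +1.69 V, n = 2.
log K = nE°cell / 0.0592 = (2)(+1.69) / 0.0592 = 57.1.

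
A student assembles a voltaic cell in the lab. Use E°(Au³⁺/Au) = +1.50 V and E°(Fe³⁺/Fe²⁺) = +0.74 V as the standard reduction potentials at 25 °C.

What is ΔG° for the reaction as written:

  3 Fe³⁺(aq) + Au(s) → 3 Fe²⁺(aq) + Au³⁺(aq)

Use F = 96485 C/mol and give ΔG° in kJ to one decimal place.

+220.0 kJ

As written, Fe³⁺/Fe²⁺ is reduced (cathode) and Au³⁺/Au is oxidised (anode), so E°cell = (+0.74) − (+1.50) = -0.76 V.
Balancing electrons gives n = 3.
ΔG° = −nFE° = −(3)(96485)(-0.76) = 219,986 J = +220.0 kJ.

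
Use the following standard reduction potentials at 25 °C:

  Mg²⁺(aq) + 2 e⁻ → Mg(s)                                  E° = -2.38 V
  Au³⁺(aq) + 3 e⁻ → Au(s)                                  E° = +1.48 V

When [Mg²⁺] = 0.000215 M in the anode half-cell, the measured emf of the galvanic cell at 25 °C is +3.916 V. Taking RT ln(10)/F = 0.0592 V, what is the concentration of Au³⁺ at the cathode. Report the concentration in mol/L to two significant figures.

0.0022 M

Au³⁺/Au is the cathode, Mg²⁺/Mg the anode: E°cell = +3.86 V, n = 6.
Overall reaction: 2 Au³⁺(aq) + 3 Mg(s) → 2 Au(s) + 3 Mg²⁺(aq); Q = [Mg²⁺]^3/[Au³⁺]^2.
From E = E° − (0.0592/n) log Q: log Q = (E° − E)·n/0.0592 = (+3.86 − (+3.916))·6/0.0592 = -5.6757.
So 2·log[Au³⁺] = 3·log(0.000215) − log Q = -11.0027 − (-5.6757) = -5.3270; log[Au³⁺] = -5.3270 / 2 = -2.6635; [Au³⁺] = 10^(-2.6635) ≈ 0.0022 M.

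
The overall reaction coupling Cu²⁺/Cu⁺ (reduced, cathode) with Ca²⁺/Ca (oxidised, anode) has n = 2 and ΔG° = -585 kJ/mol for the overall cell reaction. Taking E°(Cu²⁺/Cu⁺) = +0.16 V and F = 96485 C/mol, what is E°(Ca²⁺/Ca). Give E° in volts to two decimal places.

E°cell = −ΔG°/(nF) = −(-585×10³)/((2)(96485)) = +3.032 V.
Since Cu²⁺/Cu⁺ is the cathode and Ca²⁺/Ca the anode, E°cell = E°(Cu²⁺/Cu⁺) − E°(Ca²⁺/Ca).
So E°(Ca²⁺/Ca) = E°(Cu²⁺/Cu⁺) − E°cell = (+0.16) − (+3.032) = -2.87 V.

-2.87 V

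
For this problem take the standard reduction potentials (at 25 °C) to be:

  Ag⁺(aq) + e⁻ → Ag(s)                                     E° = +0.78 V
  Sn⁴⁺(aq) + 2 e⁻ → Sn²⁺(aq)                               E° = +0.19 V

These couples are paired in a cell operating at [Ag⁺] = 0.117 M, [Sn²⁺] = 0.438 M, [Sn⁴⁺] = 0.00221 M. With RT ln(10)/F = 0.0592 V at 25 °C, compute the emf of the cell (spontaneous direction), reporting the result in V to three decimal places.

Ag⁺/Ag is the cathode (higher E°), Sn⁴⁺/Sn²⁺ the anode: E°cell = +0.78 − (+0.19) = +0.59 V, n = 2.
Overall: 2 Ag⁺(aq) + Sn²⁺(aq) → 2 Ag(s) + Sn⁴⁺(aq)
Q = [Sn⁴⁺] / ([Ag⁺]^2·[Sn²⁺]); log Q = -0.433.
E = E° − (0.0592/n) log Q = +0.59 − (0.0592/2)(-0.433) = +0.603 V.

+0.603 V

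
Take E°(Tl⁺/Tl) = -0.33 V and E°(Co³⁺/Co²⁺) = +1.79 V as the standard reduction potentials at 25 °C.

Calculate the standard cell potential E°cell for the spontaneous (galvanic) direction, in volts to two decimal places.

+2.12 V

The Co³⁺/Co²⁺ couple has the higher reduction potential, so it is the cathode; Tl⁺/Tl is oxidised at the anode.
E°cell = E°(cathode) − E°(anode) = (+1.79) − (-0.33) = +2.12 V.
Since E°cell > 0, the reaction is spontaneous under standard conditions.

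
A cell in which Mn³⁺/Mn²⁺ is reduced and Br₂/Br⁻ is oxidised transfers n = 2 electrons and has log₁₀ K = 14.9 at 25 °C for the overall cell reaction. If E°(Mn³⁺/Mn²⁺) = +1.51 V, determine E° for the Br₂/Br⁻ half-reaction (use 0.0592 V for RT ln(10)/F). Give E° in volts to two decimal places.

E°cell = (0.0592/n)·log K = (0.0592/2)(14.9) = +0.441 V.
Since Mn³⁺/Mn²⁺ is the cathode and Br₂/Br⁻ the anode, E°cell = E°(Mn³⁺/Mn²⁺) − E°(Br₂/Br⁻).
So E°(Br₂/Br⁻) = E°(Mn³⁺/Mn²⁺) − E°cell = (+1.51) − (+0.441) = +1.07 V.

+1.07 V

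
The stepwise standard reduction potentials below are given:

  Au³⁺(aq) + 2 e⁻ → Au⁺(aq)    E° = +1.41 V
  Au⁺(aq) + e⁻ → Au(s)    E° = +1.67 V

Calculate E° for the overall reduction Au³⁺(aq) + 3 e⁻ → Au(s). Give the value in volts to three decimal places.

+1.497 V

Since ΔG° = −nFE° is additive over sequential reductions, n₃E°₃ = n₁E°₁ + n₂E°₂.
E°₃ = (2×+1.41 + 1×+1.67) / 3 = (+4.490) / 3 = +1.497 V.
Simply averaging or adding the two E° values would be wrong; the electron-weighted sum is required.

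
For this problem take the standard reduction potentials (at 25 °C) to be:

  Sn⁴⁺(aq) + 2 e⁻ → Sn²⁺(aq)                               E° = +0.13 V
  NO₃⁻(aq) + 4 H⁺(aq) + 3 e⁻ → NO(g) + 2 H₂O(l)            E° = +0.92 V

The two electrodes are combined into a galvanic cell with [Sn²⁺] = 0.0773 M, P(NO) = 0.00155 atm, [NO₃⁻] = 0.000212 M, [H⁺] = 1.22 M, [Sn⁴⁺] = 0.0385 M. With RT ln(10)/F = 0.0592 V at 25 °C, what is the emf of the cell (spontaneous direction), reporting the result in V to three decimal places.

NO₃⁻/NO is the cathode (higher E°), Sn⁴⁺/Sn²⁺ the anode: E°cell = +0.92 − (+0.13) = +0.79 V, n = 6.
Overall: 2 NO₃⁻(aq) + 8 H⁺(aq) + 3 Sn²⁺(aq) → 2 NO(g) + 4 H₂O(l) + 3 Sn⁴⁺(aq)
Q = P(NO)^2·[Sn⁴⁺]^3 / ([NO₃⁻]^2·[H⁺]^8·[Sn²⁺]^3); log Q = 0.129.
E = E° − (0.0592/n) log Q = +0.79 − (0.0592/6)(0.129) = +0.789 V.

+0.789 V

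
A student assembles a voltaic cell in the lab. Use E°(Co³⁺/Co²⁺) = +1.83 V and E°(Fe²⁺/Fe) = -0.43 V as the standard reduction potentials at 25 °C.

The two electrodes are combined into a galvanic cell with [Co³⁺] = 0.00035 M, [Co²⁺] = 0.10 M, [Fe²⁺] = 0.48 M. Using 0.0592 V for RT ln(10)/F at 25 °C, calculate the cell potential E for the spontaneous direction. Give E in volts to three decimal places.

+2.124 V

Co³⁺/Co²⁺ is the cathode (higher E°), Fe²⁺/Fe the anode: E°cell = +1.83 − (-0.43) = +2.26 V, n = 2.
Overall: 2 Co³⁺(aq) + Fe(s) → 2 Co²⁺(aq) + Fe²⁺(aq)
Q = [Co²⁺]^2·[Fe²⁺] / ([Co³⁺]^2); log Q = 4.593.
E = E° − (0.0592/n) log Q = +2.26 − (0.0592/2)(4.593) = +2.124 V.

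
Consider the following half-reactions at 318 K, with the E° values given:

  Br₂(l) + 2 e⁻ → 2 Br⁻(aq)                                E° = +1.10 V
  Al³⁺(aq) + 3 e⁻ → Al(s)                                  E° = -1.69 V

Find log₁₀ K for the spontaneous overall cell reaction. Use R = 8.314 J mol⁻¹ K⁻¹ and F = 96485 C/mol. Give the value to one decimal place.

265.3

Cathode: Br₂/Br⁻; anode: Al³⁺/Al. E°cell = (+1.10) − (-1.69) = +2.79 V, with n = 6.
ΔG° = −nFE° = −RT ln K, so ln K = nFE°/(RT) = (6)(96485)(+2.79) / ((8.314)(318)) = 610.911.
log₁₀ K = 610.911 / ln 10 = 265.3.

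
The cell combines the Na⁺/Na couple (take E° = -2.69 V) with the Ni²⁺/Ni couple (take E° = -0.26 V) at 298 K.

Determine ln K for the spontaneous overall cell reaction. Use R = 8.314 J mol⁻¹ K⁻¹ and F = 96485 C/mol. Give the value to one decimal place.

189.3

Cathode: Ni²⁺/Ni; anode: Na⁺/Na. E°cell = (-0.26) − (-2.69) = +2.43 V, with n = 2.
ΔG° = −nFE° = −RT ln K, so ln K = nFE°/(RT) = (2)(96485)(+2.43) / ((8.314)(298)) = 189.265.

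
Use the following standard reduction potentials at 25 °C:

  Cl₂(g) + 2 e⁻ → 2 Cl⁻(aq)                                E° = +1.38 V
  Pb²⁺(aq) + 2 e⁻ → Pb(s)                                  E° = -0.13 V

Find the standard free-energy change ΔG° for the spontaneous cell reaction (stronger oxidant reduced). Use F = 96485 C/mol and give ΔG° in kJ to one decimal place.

-291.4 kJ

Cl₂/Cl⁻ (E° = +1.38 V) is the cathode; Pb²⁺/Pb (E° = -0.13 V) is the anode, so E°cell = +1.51 V.
Balancing electrons gives n = 2 (lcm of 2 and 2).
ΔG° = −nFE° = −(2)(96485)(+1.51) = -291,385 J = -291.4 kJ.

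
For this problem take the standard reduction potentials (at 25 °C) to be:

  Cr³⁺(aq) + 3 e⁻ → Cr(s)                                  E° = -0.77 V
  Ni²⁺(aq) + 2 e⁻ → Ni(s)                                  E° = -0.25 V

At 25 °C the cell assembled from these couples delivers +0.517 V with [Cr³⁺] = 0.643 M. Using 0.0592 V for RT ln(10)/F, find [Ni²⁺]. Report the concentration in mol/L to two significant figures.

0.59 M

Ni²⁺/Ni is the cathode, Cr³⁺/Cr the anode: E°cell = +0.52 V, n = 6.
Overall reaction: 3 Ni²⁺(aq) + 2 Cr(s) → 3 Ni(s) + 2 Cr³⁺(aq); Q = [Cr³⁺]^2/[Ni²⁺]^3.
From E = E° − (0.0592/n) log Q: log Q = (E° − E)·n/0.0592 = (+0.52 − (+0.517))·6/0.0592 = 0.3041.
So 3·log[Ni²⁺] = 2·log(0.643) − log Q = -0.3836 − (0.3041) = -0.6877; log[Ni²⁺] = -0.6877 / 3 = -0.2292; [Ni²⁺] = 10^(-0.2292) ≈ 0.59 M.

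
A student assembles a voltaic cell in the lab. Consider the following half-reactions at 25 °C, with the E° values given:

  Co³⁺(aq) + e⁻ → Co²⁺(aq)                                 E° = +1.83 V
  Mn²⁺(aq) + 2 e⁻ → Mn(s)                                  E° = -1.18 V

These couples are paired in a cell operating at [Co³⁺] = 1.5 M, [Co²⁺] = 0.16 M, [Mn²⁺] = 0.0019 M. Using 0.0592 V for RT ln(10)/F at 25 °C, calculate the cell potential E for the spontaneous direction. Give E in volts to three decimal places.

+3.148 V

Co³⁺/Co²⁺ is the cathode (higher E°), Mn²⁺/Mn the anode: E°cell = +1.83 − (-1.18) = +3.01 V, n = 2.
Overall: 2 Co³⁺(aq) + Mn(s) → 2 Co²⁺(aq) + Mn²⁺(aq)
Q = [Co²⁺]^2·[Mn²⁺] / ([Co³⁺]^2); log Q = -4.665.
E = E° − (0.0592/n) log Q = +3.01 − (0.0592/2)(-4.665) = +3.148 V.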